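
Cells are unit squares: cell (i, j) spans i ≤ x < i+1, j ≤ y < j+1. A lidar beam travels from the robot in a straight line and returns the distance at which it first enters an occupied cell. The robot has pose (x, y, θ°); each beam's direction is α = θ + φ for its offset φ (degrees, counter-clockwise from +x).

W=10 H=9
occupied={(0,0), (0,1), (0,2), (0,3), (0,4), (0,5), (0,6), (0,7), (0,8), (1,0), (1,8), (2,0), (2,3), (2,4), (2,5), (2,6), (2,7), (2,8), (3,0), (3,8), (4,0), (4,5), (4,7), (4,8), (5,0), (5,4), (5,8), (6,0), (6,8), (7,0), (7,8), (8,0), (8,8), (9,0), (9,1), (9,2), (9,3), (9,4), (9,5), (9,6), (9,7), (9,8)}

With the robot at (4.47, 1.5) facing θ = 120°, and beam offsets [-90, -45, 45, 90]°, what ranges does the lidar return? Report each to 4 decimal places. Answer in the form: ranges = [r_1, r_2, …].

ranges = [5.2308, 2.5882, 3.5924, 1.0000]

beam 1: φ=-90°, α=30°
  dir = (cos 30°, sin 30°) = (0.8660, 0.5000); from cell (4,1)
  next x-line at t=0.6120, next y-line at t=1.0000; Δt_x=1.1547, Δt_y=2.0000
    x: enter (5,1) at t=0.6120
    y: enter (5,2) at t=1.0000
    x: enter (6,2) at t=1.7667
    x: enter (7,2) at t=2.9214
    y: enter (7,3) at t=3.0000
    x: enter (8,3) at t=4.0761
    y: enter (8,4) at t=5.0000
    x: enter (9,4) at t=5.2308 ← occupied
  → r_1 = 5.2308
beam 2: φ=-45°, α=75°
  dir = (cos 75°, sin 75°) = (0.2588, 0.9659); from cell (4,1)
  next x-line at t=2.0478, next y-line at t=0.5176; Δt_x=3.8637, Δt_y=1.0353
    y: enter (4,2) at t=0.5176
    y: enter (4,3) at t=1.5529
    x: enter (5,3) at t=2.0478
    y: enter (5,4) at t=2.5882 ← occupied
  → r_2 = 2.5882
beam 3: φ=45°, α=165°
  dir = (cos 165°, sin 165°) = (-0.9659, 0.2588); from cell (4,1)
  next x-line at t=0.4866, next y-line at t=1.9319; Δt_x=1.0353, Δt_y=3.8637
    x: enter (3,1) at t=0.4866
    x: enter (2,1) at t=1.5219
    y: enter (2,2) at t=1.9319
    x: enter (1,2) at t=2.5571
    x: enter (0,2) at t=3.5924 ← occupied
  → r_3 = 3.5924
beam 4: φ=90°, α=210°
  dir = (cos 210°, sin 210°) = (-0.8660, -0.5000); from cell (4,1)
  next x-line at t=0.5427, next y-line at t=1.0000; Δt_x=1.1547, Δt_y=2.0000
    x: enter (3,1) at t=0.5427
    y: enter (3,0) at t=1.0000 ← occupied
  → r_4 = 1.0000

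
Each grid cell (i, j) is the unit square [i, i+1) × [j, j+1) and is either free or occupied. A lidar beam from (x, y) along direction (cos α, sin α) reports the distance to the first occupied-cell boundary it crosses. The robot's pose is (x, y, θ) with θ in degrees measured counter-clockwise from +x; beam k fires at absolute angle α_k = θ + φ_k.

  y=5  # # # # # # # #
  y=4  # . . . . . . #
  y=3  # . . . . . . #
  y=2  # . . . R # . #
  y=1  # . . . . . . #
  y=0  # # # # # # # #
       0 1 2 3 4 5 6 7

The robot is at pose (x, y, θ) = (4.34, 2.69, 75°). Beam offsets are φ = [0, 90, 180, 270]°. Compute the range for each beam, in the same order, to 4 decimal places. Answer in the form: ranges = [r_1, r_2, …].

beam 1: φ=0°, α=75°
  dir = (cos 75°, sin 75°) = (0.2588, 0.9659); from cell (4,2)
  next x-line at t=2.5500, next y-line at t=0.3209; Δt_x=3.8637, Δt_y=1.0353
    y: enter (4,3) at t=0.3209
    y: enter (4,4) at t=1.3562
    y: enter (4,5) at t=2.3915 ← occupied
  → r_1 = 2.3915
beam 2: φ=90°, α=165°
  dir = (cos 165°, sin 165°) = (-0.9659, 0.2588); from cell (4,2)
  next x-line at t=0.3520, next y-line at t=1.1977; Δt_x=1.0353, Δt_y=3.8637
    x: enter (3,2) at t=0.3520
    y: enter (3,3) at t=1.1977
    x: enter (2,3) at t=1.3873
    x: enter (1,3) at t=2.4225
    x: enter (0,3) at t=3.4578 ← occupied
  → r_2 = 3.4578
beam 3: φ=180°, α=255°
  dir = (cos 255°, sin 255°) = (-0.2588, -0.9659); from cell (4,2)
  next x-line at t=1.3137, next y-line at t=0.7143; Δt_x=3.8637, Δt_y=1.0353
    y: enter (4,1) at t=0.7143
    x: enter (3,1) at t=1.3137
    y: enter (3,0) at t=1.7496 ← occupied
  → r_3 = 1.7496
beam 4: φ=270°, α=345°
  dir = (cos 345°, sin 345°) = (0.9659, -0.2588); from cell (4,2)
  next x-line at t=0.6833, next y-line at t=2.6660; Δt_x=1.0353, Δt_y=3.8637
    x: enter (5,2) at t=0.6833 ← occupied
  → r_4 = 0.6833

ranges = [2.3915, 3.4578, 1.7496, 0.6833]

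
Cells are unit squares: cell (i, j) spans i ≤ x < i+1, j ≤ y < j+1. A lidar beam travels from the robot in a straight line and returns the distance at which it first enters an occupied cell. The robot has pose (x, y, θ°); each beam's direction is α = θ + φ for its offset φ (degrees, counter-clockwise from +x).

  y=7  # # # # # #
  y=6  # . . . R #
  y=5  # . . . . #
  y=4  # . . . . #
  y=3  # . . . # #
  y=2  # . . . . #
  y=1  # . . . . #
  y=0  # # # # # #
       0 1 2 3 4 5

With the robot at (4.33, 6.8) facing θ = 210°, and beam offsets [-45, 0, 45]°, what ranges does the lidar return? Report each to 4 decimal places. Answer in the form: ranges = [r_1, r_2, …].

beam 1: φ=-45°, α=165°
  d=(-0.9659,0.2588)  start (4,6)  tX=0.3416 tY=0.7727  stride 1/|dx|=1.0353 1/|dy|=3.8637
    cross x-line → (3,6), t=0.3416
    cross y-line → (3,7), t=0.7727 (wall)
  → r_1 = 0.7727
beam 2: φ=0°, α=210°
  d=(-0.8660,-0.5000)  start (4,6)  tX=0.3811 tY=1.6000  stride 1/|dx|=1.1547 1/|dy|=2.0000
    cross x-line → (3,6), t=0.3811
    cross x-line → (2,6), t=1.5358
    cross y-line → (2,5), t=1.6000
    cross x-line → (1,5), t=2.6905
    cross y-line → (1,4), t=3.6000
    cross x-line → (0,4), t=3.8452 (wall)
  → r_2 = 3.8452
beam 3: φ=45°, α=255°
  d=(-0.2588,-0.9659)  start (4,6)  tX=1.2750 tY=0.8282  stride 1/|dx|=3.8637 1/|dy|=1.0353
    cross y-line → (4,5), t=0.8282
    cross x-line → (3,5), t=1.2750
    cross y-line → (3,4), t=1.8635
    cross y-line → (3,3), t=2.8988
    cross y-line → (3,2), t=3.9340
    cross y-line → (3,1), t=4.9693
    cross x-line → (2,1), t=5.1387
    cross y-line → (2,0), t=6.0046 (wall)
  → r_3 = 6.0046

ranges = [0.7727, 3.8452, 6.0046]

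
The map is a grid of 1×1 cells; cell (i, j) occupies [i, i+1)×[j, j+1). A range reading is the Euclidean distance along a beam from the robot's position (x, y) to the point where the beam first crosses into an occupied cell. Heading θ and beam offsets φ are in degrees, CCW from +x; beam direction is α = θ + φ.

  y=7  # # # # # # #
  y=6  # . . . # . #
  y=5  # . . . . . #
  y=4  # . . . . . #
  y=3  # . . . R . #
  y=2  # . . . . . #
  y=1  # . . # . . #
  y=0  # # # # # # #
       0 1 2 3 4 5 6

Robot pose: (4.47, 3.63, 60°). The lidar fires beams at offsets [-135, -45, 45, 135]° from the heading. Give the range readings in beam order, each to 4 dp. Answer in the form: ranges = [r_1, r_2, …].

beam 1: φ=-135°, α=285°
  dir = (cos 285°, sin 285°) = (0.2588, -0.9659); from cell (4,3)
  next x-line at t=2.0478, next y-line at t=0.6522; Δt_x=3.8637, Δt_y=1.0353
    y: enter (4,2) at t=0.6522
    y: enter (4,1) at t=1.6875
    x: enter (5,1) at t=2.0478
    y: enter (5,0) at t=2.7228 ← occupied
  → r_1 = 2.7228
beam 2: φ=-45°, α=15°
  dir = (cos 15°, sin 15°) = (0.9659, 0.2588); from cell (4,3)
  next x-line at t=0.5487, next y-line at t=1.4296; Δt_x=1.0353, Δt_y=3.8637
    x: enter (5,3) at t=0.5487
    y: enter (5,4) at t=1.4296
    x: enter (6,4) at t=1.5840 ← occupied
  → r_2 = 1.5840
beam 3: φ=45°, α=105°
  dir = (cos 105°, sin 105°) = (-0.2588, 0.9659); from cell (4,3)
  next x-line at t=1.8159, next y-line at t=0.3831; Δt_x=3.8637, Δt_y=1.0353
    y: enter (4,4) at t=0.3831
    y: enter (4,5) at t=1.4183
    x: enter (3,5) at t=1.8159
    y: enter (3,6) at t=2.4536
    y: enter (3,7) at t=3.4889 ← occupied
  → r_3 = 3.4889
beam 4: φ=135°, α=195°
  dir = (cos 195°, sin 195°) = (-0.9659, -0.2588); from cell (4,3)
  next x-line at t=0.4866, next y-line at t=2.4341; Δt_x=1.0353, Δt_y=3.8637
    x: enter (3,3) at t=0.4866
    x: enter (2,3) at t=1.5219
    y: enter (2,2) at t=2.4341
    x: enter (1,2) at t=2.5571
    x: enter (0,2) at t=3.5924 ← occupied
  → r_4 = 3.5924

ranges = [2.7228, 1.5840, 3.4889, 3.5924]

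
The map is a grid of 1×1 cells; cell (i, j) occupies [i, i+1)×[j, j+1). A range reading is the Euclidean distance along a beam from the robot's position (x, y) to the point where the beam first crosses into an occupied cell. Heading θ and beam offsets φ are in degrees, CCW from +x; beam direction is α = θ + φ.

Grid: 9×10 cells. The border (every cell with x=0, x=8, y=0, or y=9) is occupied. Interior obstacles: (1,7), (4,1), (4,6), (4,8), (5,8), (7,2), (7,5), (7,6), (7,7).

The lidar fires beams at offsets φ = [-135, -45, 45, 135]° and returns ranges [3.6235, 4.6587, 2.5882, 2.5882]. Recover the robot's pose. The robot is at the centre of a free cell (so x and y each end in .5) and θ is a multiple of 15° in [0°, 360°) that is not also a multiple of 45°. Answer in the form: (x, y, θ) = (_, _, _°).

(x, y, θ) = (3.5, 4.5, 150°)

Candidates: 47 free-cell centres × 16 headings = 752 poses. Raycast each; keep the one whose scan matches to 4 dp.
  (3.5, 3.5, 120°): beam 2 = 2.5882 ≠ 4.6587 ✗
  (1.5, 6.5, 60°): beam 1 = 5.6940 ≠ 3.6235 ✗
  (1.5, 3.5, 210°): beam 1 = 5.6940 ≠ 3.6235 ✗
  …
  (3.5, 4.5, 150°): r_1=3.6235, r_2=4.6587, r_3=2.5882, r_4=2.5882 — all match ✓
Only this pose fits every beam.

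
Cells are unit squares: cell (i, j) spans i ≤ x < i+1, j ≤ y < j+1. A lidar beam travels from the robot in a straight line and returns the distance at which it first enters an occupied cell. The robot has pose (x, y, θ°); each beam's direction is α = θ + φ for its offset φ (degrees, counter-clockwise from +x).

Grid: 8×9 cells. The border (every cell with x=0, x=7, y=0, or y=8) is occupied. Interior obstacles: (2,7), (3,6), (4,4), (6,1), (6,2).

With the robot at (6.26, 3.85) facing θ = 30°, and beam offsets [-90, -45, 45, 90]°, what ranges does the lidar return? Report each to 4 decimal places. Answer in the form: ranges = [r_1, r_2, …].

beam 1: φ=-90°, α=300°
  direction (0.5000, -0.8660); cell (6,3); t to first gridline: x 1.4800, y 0.9815 (then +2.0000 / +1.1547)
    (6,2) via y @ 0.9815  # hit
  → r_1 = 0.9815
beam 2: φ=-45°, α=345°
  direction (0.9659, -0.2588); cell (6,3); t to first gridline: x 0.7661, y 3.2841 (then +1.0353 / +3.8637)
    (7,3) via x @ 0.7661  # hit
  → r_2 = 0.7661
beam 3: φ=45°, α=75°
  direction (0.2588, 0.9659); cell (6,3); t to first gridline: x 2.8591, y 0.1553 (then +3.8637 / +1.0353)
    (6,4) via y @ 0.1553
    (6,5) via y @ 1.1906
    (6,6) via y @ 2.2258
    (7,6) via x @ 2.8591  # hit
  → r_3 = 2.8591
beam 4: φ=90°, α=120°
  direction (-0.5000, 0.8660); cell (6,3); t to first gridline: x 0.5200, y 0.1732 (then +2.0000 / +1.1547)
    (6,4) via y @ 0.1732
    (5,4) via x @ 0.5200
    (5,5) via y @ 1.3279
    (5,6) via y @ 2.4826
    (4,6) via x @ 2.5200
    (4,7) via y @ 3.6373
    (3,7) via x @ 4.5200
    (3,8) via y @ 4.7920  # hit
  → r_4 = 4.7920

ranges = [0.9815, 0.7661, 2.8591, 4.7920]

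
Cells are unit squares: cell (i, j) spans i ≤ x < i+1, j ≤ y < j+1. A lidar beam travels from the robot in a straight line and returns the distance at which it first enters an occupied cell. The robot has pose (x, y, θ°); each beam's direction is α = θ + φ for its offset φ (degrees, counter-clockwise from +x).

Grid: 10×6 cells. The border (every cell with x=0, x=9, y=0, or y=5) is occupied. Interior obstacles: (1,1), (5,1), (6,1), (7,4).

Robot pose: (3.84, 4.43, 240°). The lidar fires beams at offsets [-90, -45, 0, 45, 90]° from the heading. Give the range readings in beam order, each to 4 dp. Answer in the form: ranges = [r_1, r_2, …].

beam 1: φ=-90°, α=150°
  d=(-0.8660,0.5000)  start (3,4)  tX=0.9699 tY=1.1400  stride 1/|dx|=1.1547 1/|dy|=2.0000
    cross x-line → (2,4), t=0.9699
    cross y-line → (2,5), t=1.1400 (wall)
  → r_1 = 1.1400
beam 2: φ=-45°, α=195°
  d=(-0.9659,-0.2588)  start (3,4)  tX=0.8696 tY=1.6614  stride 1/|dx|=1.0353 1/|dy|=3.8637
    cross x-line → (2,4), t=0.8696
    cross y-line → (2,3), t=1.6614
    cross x-line → (1,3), t=1.9049
    cross x-line → (0,3), t=2.9402 (wall)
  → r_2 = 2.9402
beam 3: φ=0°, α=240°
  d=(-0.5000,-0.8660)  start (3,4)  tX=1.6800 tY=0.4965  stride 1/|dx|=2.0000 1/|dy|=1.1547
    cross y-line → (3,3), t=0.4965
    cross y-line → (3,2), t=1.6512
    cross x-line → (2,2), t=1.6800
    cross y-line → (2,1), t=2.8059
    cross x-line → (1,1), t=3.6800 (wall)
  → r_3 = 3.6800
beam 4: φ=45°, α=285°
  d=(0.2588,-0.9659)  start (3,4)  tX=0.6182 tY=0.4452  stride 1/|dx|=3.8637 1/|dy|=1.0353
    cross y-line → (3,3), t=0.4452
    cross x-line → (4,3), t=0.6182
    cross y-line → (4,2), t=1.4804
    cross y-line → (4,1), t=2.5157
    cross y-line → (4,0), t=3.5510 (wall)
  → r_4 = 3.5510
beam 5: φ=90°, α=330°
  d=(0.8660,-0.5000)  start (3,4)  tX=0.1848 tY=0.8600  stride 1/|dx|=1.1547 1/|dy|=2.0000
    cross x-line → (4,4), t=0.1848
    cross y-line → (4,3), t=0.8600
    cross x-line → (5,3), t=1.3395
    cross x-line → (6,3), t=2.4942
    cross y-line → (6,2), t=2.8600
    cross x-line → (7,2), t=3.6489
    cross x-line → (8,2), t=4.8036
    cross y-line → (8,1), t=4.8600
    cross x-line → (9,1), t=5.9583 (wall)
  → r_5 = 5.9583

ranges = [1.1400, 2.9402, 3.6800, 3.5510, 5.9583]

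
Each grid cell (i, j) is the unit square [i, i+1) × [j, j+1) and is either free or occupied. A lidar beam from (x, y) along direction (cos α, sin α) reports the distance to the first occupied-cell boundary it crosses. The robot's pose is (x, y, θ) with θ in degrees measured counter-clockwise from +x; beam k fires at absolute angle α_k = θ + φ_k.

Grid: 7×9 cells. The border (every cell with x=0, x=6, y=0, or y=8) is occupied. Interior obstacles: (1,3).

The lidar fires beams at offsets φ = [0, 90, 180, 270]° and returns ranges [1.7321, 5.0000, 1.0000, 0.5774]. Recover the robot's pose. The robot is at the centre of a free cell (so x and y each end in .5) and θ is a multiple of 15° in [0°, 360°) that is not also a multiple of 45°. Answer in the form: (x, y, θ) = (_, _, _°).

Candidates: 34 free-cell centres × 16 headings = 544 poses. Raycast each; keep the one whose scan matches to 4 dp.
  (2.5, 6.5, 120°): beam 2 = 1.7321 ≠ 5.0000 ✗
  (2.5, 3.5, 165°): beam 1 = 0.5176 ≠ 1.7321 ✗
  (2.5, 5.5, 195°): beam 1 = 1.5529 ≠ 1.7321 ✗
  (1.5, 4.5, 210°): beam 1 = 0.5774 ≠ 1.7321 ✗
  …
  (5.5, 6.5, 120°): r_1=1.7321, r_2=5.0000, r_3=1.0000, r_4=0.5774 — all match ✓
Unique over the lattice → pose = (5.5, 6.5, 120°).

(x, y, θ) = (5.5, 6.5, 120°)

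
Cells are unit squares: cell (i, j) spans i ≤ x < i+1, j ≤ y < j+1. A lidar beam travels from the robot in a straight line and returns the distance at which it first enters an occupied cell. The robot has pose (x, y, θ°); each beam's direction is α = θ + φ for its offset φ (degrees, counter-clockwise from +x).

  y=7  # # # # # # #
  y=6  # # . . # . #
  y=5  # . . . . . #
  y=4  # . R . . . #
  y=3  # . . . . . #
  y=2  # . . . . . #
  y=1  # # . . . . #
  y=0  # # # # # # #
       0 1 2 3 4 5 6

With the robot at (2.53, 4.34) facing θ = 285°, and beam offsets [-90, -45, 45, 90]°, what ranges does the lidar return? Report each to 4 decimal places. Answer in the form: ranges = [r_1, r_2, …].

ranges = [1.5840, 2.7020, 4.0068, 3.5924]

beam 1: φ=-90°, α=195°
  cosα=-0.9659 sinα=-0.2588 | (2,4) | tMaxX 0.5487 tMaxY 1.3137 | tΔX 1.0353 tΔY 3.8637
    t=0.5487 [x] (1,4)
    t=1.3137 [y] (1,3)
    t=1.5840 [x] (0,3) — stop
  → r_1 = 1.5840
beam 2: φ=-45°, α=240°
  cosα=-0.5000 sinα=-0.8660 | (2,4) | tMaxX 1.0600 tMaxY 0.3926 | tΔX 2.0000 tΔY 1.1547
    t=0.3926 [y] (2,3)
    t=1.0600 [x] (1,3)
    t=1.5473 [y] (1,2)
    t=2.7020 [y] (1,1) — stop
  → r_2 = 2.7020
beam 3: φ=45°, α=330°
  cosα=0.8660 sinα=-0.5000 | (2,4) | tMaxX 0.5427 tMaxY 0.6800 | tΔX 1.1547 tΔY 2.0000
    t=0.5427 [x] (3,4)
    t=0.6800 [y] (3,3)
    t=1.6974 [x] (4,3)
    t=2.6800 [y] (4,2)
    t=2.8521 [x] (5,2)
    t=4.0068 [x] (6,2) — stop
  → r_3 = 4.0068
beam 4: φ=90°, α=15°
  cosα=0.9659 sinα=0.2588 | (2,4) | tMaxX 0.4866 tMaxY 2.5500 | tΔX 1.0353 tΔY 3.8637
    t=0.4866 [x] (3,4)
    t=1.5219 [x] (4,4)
    t=2.5500 [y] (4,5)
    t=2.5571 [x] (5,5)
    t=3.5924 [x] (6,5) — stop
  → r_4 = 3.5924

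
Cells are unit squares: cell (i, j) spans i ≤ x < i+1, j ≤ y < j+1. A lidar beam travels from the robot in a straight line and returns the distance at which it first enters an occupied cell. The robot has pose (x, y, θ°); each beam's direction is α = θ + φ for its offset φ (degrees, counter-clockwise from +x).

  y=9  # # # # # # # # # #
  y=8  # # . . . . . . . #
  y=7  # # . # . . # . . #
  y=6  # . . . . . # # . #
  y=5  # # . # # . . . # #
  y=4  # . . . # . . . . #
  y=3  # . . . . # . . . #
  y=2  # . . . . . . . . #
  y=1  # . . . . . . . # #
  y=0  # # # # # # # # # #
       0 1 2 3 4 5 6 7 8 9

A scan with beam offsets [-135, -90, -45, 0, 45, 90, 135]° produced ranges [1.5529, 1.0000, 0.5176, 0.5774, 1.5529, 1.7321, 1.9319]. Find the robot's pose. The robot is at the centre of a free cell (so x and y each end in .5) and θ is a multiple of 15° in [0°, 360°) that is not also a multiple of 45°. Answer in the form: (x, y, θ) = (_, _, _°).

(x, y, θ) = (6.5, 5.5, 120°)

The pose lattice has 51·16 = 816 candidates. Test each by forward raycasting.
  (8.5, 7.5, 165°): beam 1 = 0.5774 ≠ 1.5529 ✗
  (7.5, 7.5, 330°): beam 1 = 0.5176 ≠ 1.5529 ✗
  (2.5, 1.5, 345°): beam 1 = 1.0000 ≠ 1.5529 ✗
  (1.5, 6.5, 255°): beam 1 = 0.5774 ≠ 1.5529 ✗
  (4.5, 1.5, 120°): beam 1 = 1.9319 ≠ 1.5529 ✗
  …
  (6.5, 5.5, 120°): r_1=1.5529, r_2=1.0000, r_3=0.5176, r_4=0.5774, r_5=1.5529, r_6=1.7321, r_7=1.9319 — all match ✓
Only this pose fits every beam.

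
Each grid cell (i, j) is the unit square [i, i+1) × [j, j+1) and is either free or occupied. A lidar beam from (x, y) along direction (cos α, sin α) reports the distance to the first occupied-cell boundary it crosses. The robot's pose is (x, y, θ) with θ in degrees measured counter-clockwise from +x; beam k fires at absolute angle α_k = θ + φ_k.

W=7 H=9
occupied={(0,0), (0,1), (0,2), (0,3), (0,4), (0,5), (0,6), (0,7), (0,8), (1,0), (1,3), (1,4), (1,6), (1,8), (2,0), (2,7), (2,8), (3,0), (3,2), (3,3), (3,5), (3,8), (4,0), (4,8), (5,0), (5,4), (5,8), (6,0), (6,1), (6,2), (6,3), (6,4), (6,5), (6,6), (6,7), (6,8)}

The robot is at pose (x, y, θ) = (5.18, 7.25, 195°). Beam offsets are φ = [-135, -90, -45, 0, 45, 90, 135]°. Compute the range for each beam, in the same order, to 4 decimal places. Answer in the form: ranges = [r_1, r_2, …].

beam 1: φ=-135°, α=60°
  direction (0.5000, 0.8660); cell (5,7); t to first gridline: x 1.6400, y 0.8660 (then +2.0000 / +1.1547)
    (5,8) via y @ 0.8660  # hit
  → r_1 = 0.8660
beam 2: φ=-90°, α=105°
  direction (-0.2588, 0.9659); cell (5,7); t to first gridline: x 0.6955, y 0.7765 (then +3.8637 / +1.0353)
    (4,7) via x @ 0.6955
    (4,8) via y @ 0.7765  # hit
  → r_2 = 0.7765
beam 3: φ=-45°, α=150°
  direction (-0.8660, 0.5000); cell (5,7); t to first gridline: x 0.2078, y 1.5000 (then +1.1547 / +2.0000)
    (4,7) via x @ 0.2078
    (3,7) via x @ 1.3625
    (3,8) via y @ 1.5000  # hit
  → r_3 = 1.5000
beam 4: φ=0°, α=195°
  direction (-0.9659, -0.2588); cell (5,7); t to first gridline: x 0.1863, y 0.9659 (then +1.0353 / +3.8637)
    (4,7) via x @ 0.1863
    (4,6) via y @ 0.9659
    (3,6) via x @ 1.2216
    (2,6) via x @ 2.2569
    (1,6) via x @ 3.2922  # hit
  → r_4 = 3.2922
beam 5: φ=45°, α=240°
  direction (-0.5000, -0.8660); cell (5,7); t to first gridline: x 0.3600, y 0.2887 (then +2.0000 / +1.1547)
    (5,6) via y @ 0.2887
    (4,6) via x @ 0.3600
    (4,5) via y @ 1.4434
    (3,5) via x @ 2.3600  # hit
  → r_5 = 2.3600
beam 6: φ=90°, α=285°
  direction (0.2588, -0.9659); cell (5,7); t to first gridline: x 3.1682, y 0.2588 (then +3.8637 / +1.0353)
    (5,6) via y @ 0.2588
    (5,5) via y @ 1.2941
    (5,4) via y @ 2.3294  # hit
  → r_6 = 2.3294
beam 7: φ=135°, α=330°
  direction (0.8660, -0.5000); cell (5,7); t to first gridline: x 0.9469, y 0.5000 (then +1.1547 / +2.0000)
    (5,6) via y @ 0.5000
    (6,6) via x @ 0.9469  # hit
  → r_7 = 0.9469

ranges = [0.8660, 0.7765, 1.5000, 3.2922, 2.3600, 2.3294, 0.9469]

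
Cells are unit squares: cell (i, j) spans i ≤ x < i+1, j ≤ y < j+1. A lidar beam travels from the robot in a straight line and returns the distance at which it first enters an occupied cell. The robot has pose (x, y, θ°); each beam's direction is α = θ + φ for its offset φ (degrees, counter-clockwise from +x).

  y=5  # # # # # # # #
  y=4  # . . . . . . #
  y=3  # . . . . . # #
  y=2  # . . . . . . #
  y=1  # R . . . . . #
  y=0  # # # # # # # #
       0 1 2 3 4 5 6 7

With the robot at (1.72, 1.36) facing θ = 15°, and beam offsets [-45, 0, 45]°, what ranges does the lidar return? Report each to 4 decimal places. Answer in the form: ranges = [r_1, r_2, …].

beam 1: φ=-45°, α=330°
  cosα=0.8660 sinα=-0.5000 | (1,1) | tMaxX 0.3233 tMaxY 0.7200 | tΔX 1.1547 tΔY 2.0000
    t=0.3233 [x] (2,1)
    t=0.7200 [y] (2,0) — stop
  → r_1 = 0.7200
beam 2: φ=0°, α=15°
  cosα=0.9659 sinα=0.2588 | (1,1) | tMaxX 0.2899 tMaxY 2.4728 | tΔX 1.0353 tΔY 3.8637
    t=0.2899 [x] (2,1)
    t=1.3252 [x] (3,1)
    t=2.3604 [x] (4,1)
    t=2.4728 [y] (4,2)
    t=3.3957 [x] (5,2)
    t=4.4310 [x] (6,2)
    t=5.4663 [x] (7,2) — stop
  → r_2 = 5.4663
beam 3: φ=45°, α=60°
  cosα=0.5000 sinα=0.8660 | (1,1) | tMaxX 0.5600 tMaxY 0.7390 | tΔX 2.0000 tΔY 1.1547
    t=0.5600 [x] (2,1)
    t=0.7390 [y] (2,2)
    t=1.8937 [y] (2,3)
    t=2.5600 [x] (3,3)
    t=3.0484 [y] (3,4)
    t=4.2031 [y] (3,5) — stop
  → r_3 = 4.2031

ranges = [0.7200, 5.4663, 4.2031]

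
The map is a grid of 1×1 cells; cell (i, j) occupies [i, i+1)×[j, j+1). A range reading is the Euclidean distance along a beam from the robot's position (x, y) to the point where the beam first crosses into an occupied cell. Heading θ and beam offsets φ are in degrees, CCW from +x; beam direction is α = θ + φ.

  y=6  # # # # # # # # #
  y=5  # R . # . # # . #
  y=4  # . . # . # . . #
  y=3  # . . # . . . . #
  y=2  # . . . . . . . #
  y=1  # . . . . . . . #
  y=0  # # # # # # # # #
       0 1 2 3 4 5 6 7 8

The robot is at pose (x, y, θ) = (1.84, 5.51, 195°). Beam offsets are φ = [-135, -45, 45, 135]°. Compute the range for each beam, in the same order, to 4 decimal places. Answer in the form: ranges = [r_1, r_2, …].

ranges = [0.5658, 0.9699, 1.6800, 1.3395]

beam 1: φ=-135°, α=60°
  cosα=0.5000 sinα=0.8660 | (1,5) | tMaxX 0.3200 tMaxY 0.5658 | tΔX 2.0000 tΔY 1.1547
    t=0.3200 [x] (2,5)
    t=0.5658 [y] (2,6) — stop
  → r_1 = 0.5658
beam 2: φ=-45°, α=150°
  cosα=-0.8660 sinα=0.5000 | (1,5) | tMaxX 0.9699 tMaxY 0.9800 | tΔX 1.1547 tΔY 2.0000
    t=0.9699 [x] (0,5) — stop
  → r_2 = 0.9699
beam 3: φ=45°, α=240°
  cosα=-0.5000 sinα=-0.8660 | (1,5) | tMaxX 1.6800 tMaxY 0.5889 | tΔX 2.0000 tΔY 1.1547
    t=0.5889 [y] (1,4)
    t=1.6800 [x] (0,4) — stop
  → r_3 = 1.6800
beam 4: φ=135°, α=330°
  cosα=0.8660 sinα=-0.5000 | (1,5) | tMaxX 0.1848 tMaxY 1.0200 | tΔX 1.1547 tΔY 2.0000
    t=0.1848 [x] (2,5)
    t=1.0200 [y] (2,4)
    t=1.3395 [x] (3,4) — stop
  → r_4 = 1.3395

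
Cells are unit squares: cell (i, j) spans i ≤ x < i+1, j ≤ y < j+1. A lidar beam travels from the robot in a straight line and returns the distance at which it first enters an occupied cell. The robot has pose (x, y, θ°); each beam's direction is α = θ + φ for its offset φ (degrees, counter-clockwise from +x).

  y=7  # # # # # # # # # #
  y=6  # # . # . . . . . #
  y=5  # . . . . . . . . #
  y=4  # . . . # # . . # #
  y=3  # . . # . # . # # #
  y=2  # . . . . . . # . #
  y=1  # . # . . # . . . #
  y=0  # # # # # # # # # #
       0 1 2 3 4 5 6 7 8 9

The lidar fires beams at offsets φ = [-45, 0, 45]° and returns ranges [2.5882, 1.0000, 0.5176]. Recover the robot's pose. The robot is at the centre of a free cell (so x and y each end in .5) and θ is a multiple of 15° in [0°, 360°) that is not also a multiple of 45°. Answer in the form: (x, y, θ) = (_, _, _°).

Candidates: 36 free-cell centres × 16 headings = 576 poses. Raycast each; keep the one whose scan matches to 4 dp.
  (6.5, 4.5, 105°): beam 1 = 2.8868 ≠ 2.5882 ✗
  (5.5, 5.5, 345°): beam 1 = 0.5774 ≠ 2.5882 ✗
  (6.5, 3.5, 60°): beam 1 = 0.5176 ≠ 2.5882 ✗
  (4.5, 3.5, 285°): beam 1 = 2.8868 ≠ 2.5882 ✗
  (8.5, 6.5, 330°): beam 1 = 1.5529 ≠ 2.5882 ✗
  …
  (6.5, 6.5, 30°): r_1=2.5882, r_2=1.0000, r_3=0.5176 — all match ✓
Only this pose fits every beam.

(x, y, θ) = (6.5, 6.5, 30°)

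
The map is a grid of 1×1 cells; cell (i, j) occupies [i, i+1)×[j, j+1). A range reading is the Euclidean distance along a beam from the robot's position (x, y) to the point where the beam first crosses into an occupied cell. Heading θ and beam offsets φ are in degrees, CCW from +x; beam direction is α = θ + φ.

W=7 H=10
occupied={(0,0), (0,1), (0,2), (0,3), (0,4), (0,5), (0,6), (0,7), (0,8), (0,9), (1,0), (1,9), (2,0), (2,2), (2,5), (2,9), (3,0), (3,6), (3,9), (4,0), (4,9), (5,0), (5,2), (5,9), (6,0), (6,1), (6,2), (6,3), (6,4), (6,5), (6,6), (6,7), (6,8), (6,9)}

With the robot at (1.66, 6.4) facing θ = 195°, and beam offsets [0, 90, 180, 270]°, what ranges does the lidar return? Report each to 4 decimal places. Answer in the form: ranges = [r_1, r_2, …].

ranges = [0.6833, 1.3137, 1.3873, 2.5500]

beam 1: φ=0°, α=195°
  direction (-0.9659, -0.2588); cell (1,6); t to first gridline: x 0.6833, y 1.5455 (then +1.0353 / +3.8637)
    (0,6) via x @ 0.6833  # hit
  → r_1 = 0.6833
beam 2: φ=90°, α=285°
  direction (0.2588, -0.9659); cell (1,6); t to first gridline: x 1.3137, y 0.4141 (then +3.8637 / +1.0353)
    (1,5) via y @ 0.4141
    (2,5) via x @ 1.3137  # hit
  → r_2 = 1.3137
beam 3: φ=180°, α=15°
  direction (0.9659, 0.2588); cell (1,6); t to first gridline: x 0.3520, y 2.3182 (then +1.0353 / +3.8637)
    (2,6) via x @ 0.3520
    (3,6) via x @ 1.3873  # hit
  → r_3 = 1.3873
beam 4: φ=270°, α=105°
  direction (-0.2588, 0.9659); cell (1,6); t to first gridline: x 2.5500, y 0.6212 (then +3.8637 / +1.0353)
    (1,7) via y @ 0.6212
    (1,8) via y @ 1.6564
    (0,8) via x @ 2.5500  # hit
  → r_4 = 2.5500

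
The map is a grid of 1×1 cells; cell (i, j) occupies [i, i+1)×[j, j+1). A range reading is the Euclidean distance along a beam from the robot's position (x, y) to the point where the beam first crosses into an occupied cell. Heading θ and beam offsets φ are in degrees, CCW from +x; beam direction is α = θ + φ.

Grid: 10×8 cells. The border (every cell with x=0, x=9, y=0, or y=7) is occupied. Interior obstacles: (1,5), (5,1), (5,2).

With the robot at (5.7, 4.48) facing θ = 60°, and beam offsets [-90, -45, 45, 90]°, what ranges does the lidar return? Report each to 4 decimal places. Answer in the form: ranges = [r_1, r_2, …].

ranges = [3.8105, 3.4164, 2.6089, 5.0400]

beam 1: φ=-90°, α=330°
  dir = (cos 330°, sin 330°) = (0.8660, -0.5000); from cell (5,4)
  next x-line at t=0.3464, next y-line at t=0.9600; Δt_x=1.1547, Δt_y=2.0000
    x: enter (6,4) at t=0.3464
    y: enter (6,3) at t=0.9600
    x: enter (7,3) at t=1.5011
    x: enter (8,3) at t=2.6558
    y: enter (8,2) at t=2.9600
    x: enter (9,2) at t=3.8105 ← occupied
  → r_1 = 3.8105
beam 2: φ=-45°, α=15°
  dir = (cos 15°, sin 15°) = (0.9659, 0.2588); from cell (5,4)
  next x-line at t=0.3106, next y-line at t=2.0091; Δt_x=1.0353, Δt_y=3.8637
    x: enter (6,4) at t=0.3106
    x: enter (7,4) at t=1.3459
    y: enter (7,5) at t=2.0091
    x: enter (8,5) at t=2.3811
    x: enter (9,5) at t=3.4164 ← occupied
  → r_2 = 3.4164
beam 3: φ=45°, α=105°
  dir = (cos 105°, sin 105°) = (-0.2588, 0.9659); from cell (5,4)
  next x-line at t=2.7046, next y-line at t=0.5383; Δt_x=3.8637, Δt_y=1.0353
    y: enter (5,5) at t=0.5383
    y: enter (5,6) at t=1.5736
    y: enter (5,7) at t=2.6089 ← occupied
  → r_3 = 2.6089
beam 4: φ=90°, α=150°
  dir = (cos 150°, sin 150°) = (-0.8660, 0.5000); from cell (5,4)
  next x-line at t=0.8083, next y-line at t=1.0400; Δt_x=1.1547, Δt_y=2.0000
    x: enter (4,4) at t=0.8083
    y: enter (4,5) at t=1.0400
    x: enter (3,5) at t=1.9630
    y: enter (3,6) at t=3.0400
    x: enter (2,6) at t=3.1177
    x: enter (1,6) at t=4.2724
    y: enter (1,7) at t=5.0400 ← occupied
  → r_4 = 5.0400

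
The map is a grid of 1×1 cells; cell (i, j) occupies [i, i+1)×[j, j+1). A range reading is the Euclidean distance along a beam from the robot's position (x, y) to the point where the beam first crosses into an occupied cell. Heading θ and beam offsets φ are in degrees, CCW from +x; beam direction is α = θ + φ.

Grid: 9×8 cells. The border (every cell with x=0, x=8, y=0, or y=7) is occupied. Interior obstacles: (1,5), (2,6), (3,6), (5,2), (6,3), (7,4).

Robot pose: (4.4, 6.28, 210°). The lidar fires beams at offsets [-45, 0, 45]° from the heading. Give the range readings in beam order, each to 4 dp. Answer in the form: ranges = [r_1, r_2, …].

ranges = [0.4141, 0.4619, 5.4663]

beam 1: φ=-45°, α=165°
  cosα=-0.9659 sinα=0.2588 | (4,6) | tMaxX 0.4141 tMaxY 2.7819 | tΔX 1.0353 tΔY 3.8637
    t=0.4141 [x] (3,6) — stop
  → r_1 = 0.4141
beam 2: φ=0°, α=210°
  cosα=-0.8660 sinα=-0.5000 | (4,6) | tMaxX 0.4619 tMaxY 0.5600 | tΔX 1.1547 tΔY 2.0000
    t=0.4619 [x] (3,6) — stop
  → r_2 = 0.4619
beam 3: φ=45°, α=255°
  cosα=-0.2588 sinα=-0.9659 | (4,6) | tMaxX 1.5455 tMaxY 0.2899 | tΔX 3.8637 tΔY 1.0353
    t=0.2899 [y] (4,5)
    t=1.3252 [y] (4,4)
    t=1.5455 [x] (3,4)
    t=2.3604 [y] (3,3)
    t=3.3957 [y] (3,2)
    t=4.4310 [y] (3,1)
    t=5.4092 [x] (2,1)
    t=5.4663 [y] (2,0) — stop
  → r_3 = 5.4663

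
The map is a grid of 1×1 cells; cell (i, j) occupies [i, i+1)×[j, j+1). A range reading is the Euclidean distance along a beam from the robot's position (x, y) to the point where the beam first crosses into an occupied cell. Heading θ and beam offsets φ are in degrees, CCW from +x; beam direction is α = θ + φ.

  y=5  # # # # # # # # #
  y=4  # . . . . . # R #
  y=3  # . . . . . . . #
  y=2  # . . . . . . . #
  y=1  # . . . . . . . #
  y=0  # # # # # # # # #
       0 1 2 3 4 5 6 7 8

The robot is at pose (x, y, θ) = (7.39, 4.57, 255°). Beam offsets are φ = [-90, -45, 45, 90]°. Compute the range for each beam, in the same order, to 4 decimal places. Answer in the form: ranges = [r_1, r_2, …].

ranges = [0.4038, 0.4503, 1.2200, 0.6315]

beam 1: φ=-90°, α=165°
  cosα=-0.9659 sinα=0.2588 | (7,4) | tMaxX 0.4038 tMaxY 1.6614 | tΔX 1.0353 tΔY 3.8637
    t=0.4038 [x] (6,4) — stop
  → r_1 = 0.4038
beam 2: φ=-45°, α=210°
  cosα=-0.8660 sinα=-0.5000 | (7,4) | tMaxX 0.4503 tMaxY 1.1400 | tΔX 1.1547 tΔY 2.0000
    t=0.4503 [x] (6,4) — stop
  → r_2 = 0.4503
beam 3: φ=45°, α=300°
  cosα=0.5000 sinα=-0.8660 | (7,4) | tMaxX 1.2200 tMaxY 0.6582 | tΔX 2.0000 tΔY 1.1547
    t=0.6582 [y] (7,3)
    t=1.2200 [x] (8,3) — stop
  → r_3 = 1.2200
beam 4: φ=90°, α=345°
  cosα=0.9659 sinα=-0.2588 | (7,4) | tMaxX 0.6315 tMaxY 2.2023 | tΔX 1.0353 tΔY 3.8637
    t=0.6315 [x] (8,4) — stop
  → r_4 = 0.6315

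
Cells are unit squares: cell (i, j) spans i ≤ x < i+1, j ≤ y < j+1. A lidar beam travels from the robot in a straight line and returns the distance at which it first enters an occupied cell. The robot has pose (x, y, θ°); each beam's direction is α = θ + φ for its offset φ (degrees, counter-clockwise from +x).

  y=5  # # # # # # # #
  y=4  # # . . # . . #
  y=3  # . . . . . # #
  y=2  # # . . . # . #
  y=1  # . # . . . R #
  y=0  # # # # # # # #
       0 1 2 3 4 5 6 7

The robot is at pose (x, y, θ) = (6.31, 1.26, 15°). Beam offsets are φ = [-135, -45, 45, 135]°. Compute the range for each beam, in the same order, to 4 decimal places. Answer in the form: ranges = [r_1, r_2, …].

beam 1: φ=-135°, α=240°
  direction (-0.5000, -0.8660); cell (6,1); t to first gridline: x 0.6200, y 0.3002 (then +2.0000 / +1.1547)
    (6,0) via y @ 0.3002  # hit
  → r_1 = 0.3002
beam 2: φ=-45°, α=330°
  direction (0.8660, -0.5000); cell (6,1); t to first gridline: x 0.7967, y 0.5200 (then +1.1547 / +2.0000)
    (6,0) via y @ 0.5200  # hit
  → r_2 = 0.5200
beam 3: φ=45°, α=60°
  direction (0.5000, 0.8660); cell (6,1); t to first gridline: x 1.3800, y 0.8545 (then +2.0000 / +1.1547)
    (6,2) via y @ 0.8545
    (7,2) via x @ 1.3800  # hit
  → r_3 = 1.3800
beam 4: φ=135°, α=150°
  direction (-0.8660, 0.5000); cell (6,1); t to first gridline: x 0.3580, y 1.4800 (then +1.1547 / +2.0000)
    (5,1) via x @ 0.3580
    (5,2) via y @ 1.4800  # hit
  → r_4 = 1.4800

ranges = [0.3002, 0.5200, 1.3800, 1.4800]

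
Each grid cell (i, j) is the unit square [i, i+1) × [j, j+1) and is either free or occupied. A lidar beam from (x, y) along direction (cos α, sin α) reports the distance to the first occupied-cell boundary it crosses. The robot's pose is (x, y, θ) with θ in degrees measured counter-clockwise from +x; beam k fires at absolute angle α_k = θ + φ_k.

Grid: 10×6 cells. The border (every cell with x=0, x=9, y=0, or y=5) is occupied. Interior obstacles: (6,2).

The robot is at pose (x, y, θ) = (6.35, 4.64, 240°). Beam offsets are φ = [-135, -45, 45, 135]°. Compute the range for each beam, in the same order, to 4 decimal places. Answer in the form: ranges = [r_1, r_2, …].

beam 1: φ=-135°, α=105°
  d=(-0.2588,0.9659)  start (6,4)  tX=1.3523 tY=0.3727  stride 1/|dx|=3.8637 1/|dy|=1.0353
    cross y-line → (6,5), t=0.3727 (wall)
  → r_1 = 0.3727
beam 2: φ=-45°, α=195°
  d=(-0.9659,-0.2588)  start (6,4)  tX=0.3623 tY=2.4728  stride 1/|dx|=1.0353 1/|dy|=3.8637
    cross x-line → (5,4), t=0.3623
    cross x-line → (4,4), t=1.3976
    cross x-line → (3,4), t=2.4329
    cross y-line → (3,3), t=2.4728
    cross x-line → (2,3), t=3.4682
    cross x-line → (1,3), t=4.5035
    cross x-line → (0,3), t=5.5387 (wall)
  → r_2 = 5.5387
beam 3: φ=45°, α=285°
  d=(0.2588,-0.9659)  start (6,4)  tX=2.5114 tY=0.6626  stride 1/|dx|=3.8637 1/|dy|=1.0353
    cross y-line → (6,3), t=0.6626
    cross y-line → (6,2), t=1.6979 (wall)
  → r_3 = 1.6979
beam 4: φ=135°, α=15°
  d=(0.9659,0.2588)  start (6,4)  tX=0.6729 tY=1.3909  stride 1/|dx|=1.0353 1/|dy|=3.8637
    cross x-line → (7,4), t=0.6729
    cross y-line → (7,5), t=1.3909 (wall)
  → r_4 = 1.3909

ranges = [0.3727, 5.5387, 1.6979, 1.3909]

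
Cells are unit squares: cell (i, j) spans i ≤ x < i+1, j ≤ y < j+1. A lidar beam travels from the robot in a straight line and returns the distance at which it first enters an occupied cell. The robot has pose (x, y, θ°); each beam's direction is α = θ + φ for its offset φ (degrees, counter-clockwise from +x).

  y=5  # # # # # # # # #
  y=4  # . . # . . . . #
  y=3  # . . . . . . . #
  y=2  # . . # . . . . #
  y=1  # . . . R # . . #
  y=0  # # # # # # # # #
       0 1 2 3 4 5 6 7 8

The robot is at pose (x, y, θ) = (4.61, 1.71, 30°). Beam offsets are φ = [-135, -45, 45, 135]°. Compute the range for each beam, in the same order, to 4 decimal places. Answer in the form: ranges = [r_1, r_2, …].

ranges = [0.7350, 0.4038, 3.4061, 1.1205]

beam 1: φ=-135°, α=255°
  d=(-0.2588,-0.9659)  start (4,1)  tX=2.3569 tY=0.7350  stride 1/|dx|=3.8637 1/|dy|=1.0353
    cross y-line → (4,0), t=0.7350 (wall)
  → r_1 = 0.7350
beam 2: φ=-45°, α=345°
  d=(0.9659,-0.2588)  start (4,1)  tX=0.4038 tY=2.7432  stride 1/|dx|=1.0353 1/|dy|=3.8637
    cross x-line → (5,1), t=0.4038 (wall)
  → r_2 = 0.4038
beam 3: φ=45°, α=75°
  d=(0.2588,0.9659)  start (4,1)  tX=1.5068 tY=0.3002  stride 1/|dx|=3.8637 1/|dy|=1.0353
    cross y-line → (4,2), t=0.3002
    cross y-line → (4,3), t=1.3355
    cross x-line → (5,3), t=1.5068
    cross y-line → (5,4), t=2.3708
    cross y-line → (5,5), t=3.4061 (wall)
  → r_3 = 3.4061
beam 4: φ=135°, α=165°
  d=(-0.9659,0.2588)  start (4,1)  tX=0.6315 tY=1.1205  stride 1/|dx|=1.0353 1/|dy|=3.8637
    cross x-line → (3,1), t=0.6315
    cross y-line → (3,2), t=1.1205 (wall)
  → r_4 = 1.1205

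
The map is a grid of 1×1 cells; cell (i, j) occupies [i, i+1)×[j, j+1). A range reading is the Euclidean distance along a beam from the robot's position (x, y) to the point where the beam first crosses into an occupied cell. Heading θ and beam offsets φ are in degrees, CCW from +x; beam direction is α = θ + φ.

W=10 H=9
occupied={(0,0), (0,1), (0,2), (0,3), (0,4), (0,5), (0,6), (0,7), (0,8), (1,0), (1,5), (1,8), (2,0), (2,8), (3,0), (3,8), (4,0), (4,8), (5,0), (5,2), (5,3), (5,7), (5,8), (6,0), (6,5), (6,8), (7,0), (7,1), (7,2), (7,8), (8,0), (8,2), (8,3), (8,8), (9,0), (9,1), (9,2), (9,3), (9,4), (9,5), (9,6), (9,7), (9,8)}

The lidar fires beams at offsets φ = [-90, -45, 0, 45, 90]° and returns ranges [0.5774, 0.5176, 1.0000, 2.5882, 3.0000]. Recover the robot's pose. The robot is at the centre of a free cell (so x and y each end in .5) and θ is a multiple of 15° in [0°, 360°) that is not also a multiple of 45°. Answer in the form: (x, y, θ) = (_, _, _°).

The pose lattice has 47·16 = 752 candidates. Test each by forward raycasting.
  (4.5, 7.5, 195°): beam 1 = 0.5176 ≠ 0.5774 ✗
  (3.5, 4.5, 15°): beam 1 = 3.6235 ≠ 0.5774 ✗
  (4.5, 3.5, 120°): beam 2 = 3.6235 ≠ 0.5176 ✗
  …
  (8.5, 5.5, 60°): r_1=0.5774, r_2=0.5176, r_3=1.0000, r_4=2.5882, r_5=3.0000 — all match ✓
No second candidate reproduces the full scan.

(x, y, θ) = (8.5, 5.5, 60°)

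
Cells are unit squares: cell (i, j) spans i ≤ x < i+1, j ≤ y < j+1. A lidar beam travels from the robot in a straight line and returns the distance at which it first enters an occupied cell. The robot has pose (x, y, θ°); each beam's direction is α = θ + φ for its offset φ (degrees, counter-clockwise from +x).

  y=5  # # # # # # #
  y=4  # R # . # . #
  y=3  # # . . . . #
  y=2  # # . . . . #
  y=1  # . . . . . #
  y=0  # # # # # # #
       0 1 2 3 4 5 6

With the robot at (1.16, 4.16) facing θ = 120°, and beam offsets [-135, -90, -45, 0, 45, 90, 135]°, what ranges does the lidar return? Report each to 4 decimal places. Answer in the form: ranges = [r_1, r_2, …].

beam 1: φ=-135°, α=345°
  d=(0.9659,-0.2588)  start (1,4)  tX=0.8696 tY=0.6182  stride 1/|dx|=1.0353 1/|dy|=3.8637
    cross y-line → (1,3), t=0.6182 (wall)
  → r_1 = 0.6182
beam 2: φ=-90°, α=30°
  d=(0.8660,0.5000)  start (1,4)  tX=0.9699 tY=1.6800  stride 1/|dx|=1.1547 1/|dy|=2.0000
    cross x-line → (2,4), t=0.9699 (wall)
  → r_2 = 0.9699
beam 3: φ=-45°, α=75°
  d=(0.2588,0.9659)  start (1,4)  tX=3.2455 tY=0.8696  stride 1/|dx|=3.8637 1/|dy|=1.0353
    cross y-line → (1,5), t=0.8696 (wall)
  → r_3 = 0.8696
beam 4: φ=0°, α=120°
  d=(-0.5000,0.8660)  start (1,4)  tX=0.3200 tY=0.9699  stride 1/|dx|=2.0000 1/|dy|=1.1547
    cross x-line → (0,4), t=0.3200 (wall)
  → r_4 = 0.3200
beam 5: φ=45°, α=165°
  d=(-0.9659,0.2588)  start (1,4)  tX=0.1656 tY=3.2455  stride 1/|dx|=1.0353 1/|dy|=3.8637
    cross x-line → (0,4), t=0.1656 (wall)
  → r_5 = 0.1656
beam 6: φ=90°, α=210°
  d=(-0.8660,-0.5000)  start (1,4)  tX=0.1848 tY=0.3200  stride 1/|dx|=1.1547 1/|dy|=2.0000
    cross x-line → (0,4), t=0.1848 (wall)
  → r_6 = 0.1848
beam 7: φ=135°, α=255°
  d=(-0.2588,-0.9659)  start (1,4)  tX=0.6182 tY=0.1656  stride 1/|dx|=3.8637 1/|dy|=1.0353
    cross y-line → (1,3), t=0.1656 (wall)
  → r_7 = 0.1656

ranges = [0.6182, 0.9699, 0.8696, 0.3200, 0.1656, 0.1848, 0.1656]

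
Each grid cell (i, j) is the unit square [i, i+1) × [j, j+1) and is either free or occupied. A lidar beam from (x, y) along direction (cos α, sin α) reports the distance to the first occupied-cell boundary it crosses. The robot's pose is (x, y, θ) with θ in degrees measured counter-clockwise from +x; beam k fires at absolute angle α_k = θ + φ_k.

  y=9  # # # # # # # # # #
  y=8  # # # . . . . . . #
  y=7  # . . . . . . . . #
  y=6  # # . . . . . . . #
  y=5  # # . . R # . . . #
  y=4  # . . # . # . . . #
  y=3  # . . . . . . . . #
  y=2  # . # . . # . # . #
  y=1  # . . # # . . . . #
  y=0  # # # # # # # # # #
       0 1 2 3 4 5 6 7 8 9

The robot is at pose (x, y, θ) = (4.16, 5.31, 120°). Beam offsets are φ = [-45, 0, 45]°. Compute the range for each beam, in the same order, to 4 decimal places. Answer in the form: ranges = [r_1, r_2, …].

beam 1: φ=-45°, α=75°
  cosα=0.2588 sinα=0.9659 | (4,5) | tMaxX 3.2455 tMaxY 0.7143 | tΔX 3.8637 tΔY 1.0353
    t=0.7143 [y] (4,6)
    t=1.7496 [y] (4,7)
    t=2.7849 [y] (4,8)
    t=3.2455 [x] (5,8)
    t=3.8202 [y] (5,9) — stop
  → r_1 = 3.8202
beam 2: φ=0°, α=120°
  cosα=-0.5000 sinα=0.8660 | (4,5) | tMaxX 0.3200 tMaxY 0.7967 | tΔX 2.0000 tΔY 1.1547
    t=0.3200 [x] (3,5)
    t=0.7967 [y] (3,6)
    t=1.9514 [y] (3,7)
    t=2.3200 [x] (2,7)
    t=3.1061 [y] (2,8) — stop
  → r_2 = 3.1061
beam 3: φ=45°, α=165°
  cosα=-0.9659 sinα=0.2588 | (4,5) | tMaxX 0.1656 tMaxY 2.6660 | tΔX 1.0353 tΔY 3.8637
    t=0.1656 [x] (3,5)
    t=1.2009 [x] (2,5)
    t=2.2362 [x] (1,5) — stop
  → r_3 = 2.2362

ranges = [3.8202, 3.1061, 2.2362]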